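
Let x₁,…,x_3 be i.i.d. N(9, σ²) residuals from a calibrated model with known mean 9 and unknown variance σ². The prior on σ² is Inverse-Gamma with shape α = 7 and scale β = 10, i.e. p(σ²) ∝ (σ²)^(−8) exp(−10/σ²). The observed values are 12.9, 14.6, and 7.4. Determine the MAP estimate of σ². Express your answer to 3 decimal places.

σ̂²_MAP = 3.638

Sum of squared deviations about the known mean: SS = (12.9−9)² + (14.6−9)² + (7.4−9)² = 49.13.
The Normal likelihood contributes (σ²)^(−n/2) exp(−SS/(2σ²)), so the posterior is Inverse-Gamma(α + n/2, β + SS/2) = Inverse-Gamma(8.5, 34.565).
The mode of Inverse-Gamma(a, b) is b/(a+1) = 34.565/9.5 ≈ 3.638.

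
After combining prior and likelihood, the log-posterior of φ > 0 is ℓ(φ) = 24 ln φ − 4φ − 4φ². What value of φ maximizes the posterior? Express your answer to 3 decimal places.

φ̂_MAP = 1.500

ℓ'(φ) = 24/φ − 4 − 8φ. Setting this to zero and multiplying by φ: 8φ² + 4φ − 24 = 0.
φ = (−4 + √(4² + 4·8·24)) / (2·8) = (−4 + √784) / 16 = (−4 + 28)/16 = 3/2.
ℓ''(φ) = −24/φ² − 8 < 0, confirming a maximum.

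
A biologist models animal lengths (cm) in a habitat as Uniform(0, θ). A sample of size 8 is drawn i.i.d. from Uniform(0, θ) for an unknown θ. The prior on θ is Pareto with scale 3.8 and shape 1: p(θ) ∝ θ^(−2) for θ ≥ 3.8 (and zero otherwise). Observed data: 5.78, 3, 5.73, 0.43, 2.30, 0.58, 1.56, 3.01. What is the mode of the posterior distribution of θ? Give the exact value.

The Uniform(0, θ) likelihood is θ^(−n) for θ ≥ max(xᵢ), zero otherwise. Here max(xᵢ) = 5.78.
Posterior ∝ θ^(−2) · θ^(−8) = θ^(−10) on θ ≥ max(3.8, 5.78) = 5.78.
This density is strictly decreasing in θ, so the posterior mode lies at the lower boundary of the support.

θ̂_MAP = 5.78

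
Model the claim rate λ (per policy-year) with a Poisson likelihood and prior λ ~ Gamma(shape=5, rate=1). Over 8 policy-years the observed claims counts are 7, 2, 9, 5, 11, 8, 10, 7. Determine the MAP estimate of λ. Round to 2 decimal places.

Σxᵢ = 7+2+9+5+11+8+10+7 = 59, with n = 8.
Posterior ∝ λ^4e^(−1λ) · λ^59e^(−8λ) = λ^63e^(−9λ), i.e. Gamma(shape=64, rate=9).
The mode of a Gamma(a, b) with a ≥ 1 (shape–rate) is (a−1)/b = 63/9 ≈ 7.00.

λ̂_MAP = 7.00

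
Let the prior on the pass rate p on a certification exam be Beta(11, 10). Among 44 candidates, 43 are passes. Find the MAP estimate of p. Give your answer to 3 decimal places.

p̂_MAP = 0.841

Prior: Beta(11, 10).
Data: 43 successes in 44 trials. The binomial likelihood contributes p^43(1−p)^1, so the posterior is Beta(11+43, 10+1) = Beta(54, 11).
For Beta(a, b) with a, b > 1 the mode is (a−1)/(a+b−2) = 53/63 ≈ 0.841.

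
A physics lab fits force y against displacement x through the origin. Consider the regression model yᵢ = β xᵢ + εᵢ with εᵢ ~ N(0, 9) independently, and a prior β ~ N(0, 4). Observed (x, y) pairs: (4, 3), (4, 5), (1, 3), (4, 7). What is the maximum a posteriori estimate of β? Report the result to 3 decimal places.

log p(β | y) = −Σ(yᵢ − βxᵢ)²/(2·9) − β²/(2·4) + const.
Setting the derivative to zero: Σxᵢ(yᵢ − βxᵢ)/9 − β/4 = 0, so β = Σxᵢyᵢ / (Σxᵢ² + σ²/τ²).
Σxᵢyᵢ = 4·3 + 4·5 + 1·3 + 4·7 = 63; Σxᵢ² = 49; σ²/τ² = 2.25.
β̂_MAP = 63 / (49 + 2.25) = 63/51.25 ≈ 1.229.

β̂_MAP = 1.229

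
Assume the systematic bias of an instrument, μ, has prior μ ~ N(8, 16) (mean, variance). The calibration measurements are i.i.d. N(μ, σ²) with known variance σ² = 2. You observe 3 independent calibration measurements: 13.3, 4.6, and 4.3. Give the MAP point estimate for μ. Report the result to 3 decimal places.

μ̂_MAP = 7.424

n = 3; x̄ = (13.3 + 4.6 + 4.3)/3 = 22.2/3 = 7.4.
For a Normal prior and Normal likelihood with known variance, the posterior is Normal; its mode equals its mean, the precision-weighted average.
Prior precision 1/σ₀² = 1/16 = 0.0625; data precision n/σ² = 3/2 = 1.5.
μ̂ = (0.0625·8 + 1.5·7.4) / (0.0625 + 1.5) = 11.6/1.5625 = 7.424.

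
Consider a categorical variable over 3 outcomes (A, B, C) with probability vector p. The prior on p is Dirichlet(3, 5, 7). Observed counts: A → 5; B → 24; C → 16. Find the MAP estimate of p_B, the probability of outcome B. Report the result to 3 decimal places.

The posterior is Dirichlet(αᵢ + nᵢ) = Dirichlet(8, 29, 23).
For a Dirichlet(a₁,…,a_K) with all aᵢ > 1, the mode has j-th component (aⱼ − 1)/(Σaᵢ − K).
Here Σaᵢ = 60 and K = 3, so p_B = (29 − 1)/(60 − 3) = 28/57 ≈ 0.491.

MAP estimate of p_B = 0.491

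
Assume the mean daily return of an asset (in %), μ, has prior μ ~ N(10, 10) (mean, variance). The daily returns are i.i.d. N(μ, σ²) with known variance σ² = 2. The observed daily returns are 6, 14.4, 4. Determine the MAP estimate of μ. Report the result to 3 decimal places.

μ̂_MAP = 8.250

n = 3; x̄ = (6 + 14.4 + 4)/3 = 24.4/3 = 122/15 ≈ 8.1333.
For a Normal prior and Normal likelihood with known variance, the posterior is Normal; its mode equals its mean, the precision-weighted average.
Prior precision 1/σ₀² = 1/10 = 0.1; data precision n/σ² = 3/2 = 1.5.
μ̂ = (0.1·10 + 1.5·(122/15)) / (0.1 + 1.5) = 13.2/1.6 = 8.250.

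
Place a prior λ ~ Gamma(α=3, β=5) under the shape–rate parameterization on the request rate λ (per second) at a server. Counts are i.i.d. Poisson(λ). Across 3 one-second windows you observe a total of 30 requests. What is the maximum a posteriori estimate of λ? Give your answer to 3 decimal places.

Σxᵢ = 30, n = 3.
Posterior ∝ λ^2e^(−5λ) · λ^30e^(−3λ) = λ^32e^(−8λ), i.e. Gamma(shape=33, rate=8).
The mode of a Gamma(a, b) with a ≥ 1 (shape–rate) is (a−1)/b = 32/8 ≈ 4.000.

λ̂_MAP = 4.000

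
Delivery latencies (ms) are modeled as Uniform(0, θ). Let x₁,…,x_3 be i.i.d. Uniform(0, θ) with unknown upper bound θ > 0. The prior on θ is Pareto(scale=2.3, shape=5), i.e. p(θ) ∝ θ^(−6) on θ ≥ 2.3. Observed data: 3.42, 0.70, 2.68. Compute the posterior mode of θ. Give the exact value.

θ̂_MAP = 3.42

The Uniform(0, θ) likelihood is θ^(−n) for θ ≥ max(xᵢ), zero otherwise. Here max(xᵢ) = 3.42.
Posterior ∝ θ^(−6) · θ^(−3) = θ^(−9) on θ ≥ max(2.3, 3.42) = 3.42.
This density is strictly decreasing in θ, so the posterior mode lies at the lower boundary of the support.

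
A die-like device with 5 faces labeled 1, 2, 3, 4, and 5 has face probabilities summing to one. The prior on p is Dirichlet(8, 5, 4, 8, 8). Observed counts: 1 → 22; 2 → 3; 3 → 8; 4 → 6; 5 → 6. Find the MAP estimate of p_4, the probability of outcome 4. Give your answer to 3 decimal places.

MAP estimate: 0.178

The posterior is Dirichlet(αᵢ + nᵢ) = Dirichlet(30, 8, 12, 14, 14).
For a Dirichlet(a₁,…,a_K) with all aᵢ > 1, the mode has j-th component (aⱼ − 1)/(Σaᵢ − K).
Here Σaᵢ = 78 and K = 5, so p_4 = (14 − 1)/(78 − 5) = 13/73 ≈ 0.178.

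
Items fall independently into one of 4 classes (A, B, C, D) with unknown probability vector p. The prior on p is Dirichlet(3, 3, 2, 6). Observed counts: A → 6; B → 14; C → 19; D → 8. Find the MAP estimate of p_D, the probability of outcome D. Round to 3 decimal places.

The posterior is Dirichlet(αᵢ + nᵢ) = Dirichlet(9, 17, 21, 14).
For a Dirichlet(a₁,…,a_K) with all aᵢ > 1, the mode has j-th component (aⱼ − 1)/(Σaᵢ − K).
Here Σaᵢ = 61 and K = 4, so p_D = (14 − 1)/(61 − 4) = 13/57 ≈ 0.228.

MAP estimate of p_D = 0.228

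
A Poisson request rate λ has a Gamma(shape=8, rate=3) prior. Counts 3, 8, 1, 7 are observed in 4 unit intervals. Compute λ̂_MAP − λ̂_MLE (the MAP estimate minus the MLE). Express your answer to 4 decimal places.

MAP − MLE = -1.0357

Σxᵢ = 19. Posterior is Gamma(27, 7); MAP = (27−1)/7 = 26/7 ≈ 3.71429.
MLE = x̄ = 19/4 ≈ 4.75000.
Difference = 26/7 − 19/4 = -29/28 ≈ -1.0357.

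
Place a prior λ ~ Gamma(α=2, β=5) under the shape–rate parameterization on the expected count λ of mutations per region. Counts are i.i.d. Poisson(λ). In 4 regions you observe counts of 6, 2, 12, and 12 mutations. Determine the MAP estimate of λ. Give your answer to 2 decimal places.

λ̂_MAP = 3.67

Σxᵢ = 6+2+12+12 = 32, with n = 4.
Posterior ∝ λe^(−5λ) · λ^32e^(−4λ) = λ^33e^(−9λ), i.e. Gamma(shape=34, rate=9).
The mode of a Gamma(a, b) with a ≥ 1 (shape–rate) is (a−1)/b = 33/9 ≈ 3.67.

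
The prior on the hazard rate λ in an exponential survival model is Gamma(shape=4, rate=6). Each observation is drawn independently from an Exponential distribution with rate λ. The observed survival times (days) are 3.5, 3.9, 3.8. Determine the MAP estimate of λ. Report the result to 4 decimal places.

λ̂_MAP = 0.3488

The Exponential(rate=λ) likelihood is ∝ λ^n e^(−λΣtᵢ). Here n = 3 and Σtᵢ = 3.5 + 3.9 + 3.8 = 11.2.
Posterior ∝ λ^3e^(−6λ) · λ^3e^(−11.2λ) = λ^6e^(−17.2λ), i.e. Gamma(7, 17.2).
Mode = (a−1)/b = 6/17.2 ≈ 0.3488.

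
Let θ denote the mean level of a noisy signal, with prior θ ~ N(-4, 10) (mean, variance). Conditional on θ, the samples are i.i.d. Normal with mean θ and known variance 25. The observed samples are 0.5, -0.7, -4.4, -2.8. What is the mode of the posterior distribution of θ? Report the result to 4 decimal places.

n = 4; x̄ = (0.5 + (-0.7) + (-4.4) + (-2.8))/4 = -7.4/4 = -1.85.
For a Normal prior and Normal likelihood with known variance, the posterior is Normal; its mode equals its mean, the precision-weighted average.
Prior precision 1/σ₀² = 1/10 = 0.1; data precision n/σ² = 4/25 = 0.16.
θ̂ = (0.1·(-4) + 0.16·(-1.85)) / (0.1 + 0.16) = (-0.696)/0.26 = -174/65 ≈ -2.6769.

θ̂_MAP = -2.6769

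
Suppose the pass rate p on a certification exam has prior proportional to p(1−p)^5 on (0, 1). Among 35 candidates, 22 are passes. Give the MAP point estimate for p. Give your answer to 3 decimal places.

p̂_MAP = 0.561

The prior density ∝ p(1−p)^5 is the kernel of Beta(2, 6).
Data: 22 successes in 35 trials. The binomial likelihood contributes p^22(1−p)^13, so the posterior is Beta(2+22, 6+13) = Beta(24, 19).
For Beta(a, b) with a, b > 1 the mode is (a−1)/(a+b−2) = 23/41 ≈ 0.561.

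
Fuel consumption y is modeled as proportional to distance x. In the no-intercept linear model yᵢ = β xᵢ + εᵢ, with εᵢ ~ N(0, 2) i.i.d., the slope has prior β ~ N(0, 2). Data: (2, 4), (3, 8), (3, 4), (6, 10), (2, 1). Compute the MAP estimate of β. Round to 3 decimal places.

β̂_MAP = 1.683

log p(β | y) = −Σ(yᵢ − βxᵢ)²/(2·2) − β²/(2·2) + const.
Setting the derivative to zero: Σxᵢ(yᵢ − βxᵢ)/2 − β/2 = 0, so β = Σxᵢyᵢ / (Σxᵢ² + σ²/τ²).
Σxᵢyᵢ = 2·4 + 3·8 + 3·4 + 6·10 + 2·1 = 106; Σxᵢ² = 62; σ²/τ² = 1.
β̂_MAP = 106 / (62 + 1) = 106/63 ≈ 1.683.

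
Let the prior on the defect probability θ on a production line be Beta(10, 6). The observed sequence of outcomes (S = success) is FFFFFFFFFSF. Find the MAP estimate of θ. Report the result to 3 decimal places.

θ̂_MAP = 0.400

Prior: Beta(10, 6).
Data: 1 success in 11 trials (from the sequence). The binomial likelihood contributes θ(1−θ)^10, so the posterior is Beta(10+1, 6+10) = Beta(11, 16).
For Beta(a, b) with a, b > 1 the mode is (a−1)/(a+b−2) = 10/25 ≈ 0.400.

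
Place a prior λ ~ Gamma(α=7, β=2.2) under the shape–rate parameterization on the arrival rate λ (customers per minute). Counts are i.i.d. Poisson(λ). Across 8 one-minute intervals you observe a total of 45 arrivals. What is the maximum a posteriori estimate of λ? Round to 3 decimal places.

λ̂_MAP = 5.000

Σxᵢ = 45, n = 8.
Posterior ∝ λ^6e^(−2.2λ) · λ^45e^(−8λ) = λ^51e^(−10.2λ), i.e. Gamma(shape=52, rate=10.2).
The mode of a Gamma(a, b) with a ≥ 1 (shape–rate) is (a−1)/b = 51/10.2 ≈ 5.000.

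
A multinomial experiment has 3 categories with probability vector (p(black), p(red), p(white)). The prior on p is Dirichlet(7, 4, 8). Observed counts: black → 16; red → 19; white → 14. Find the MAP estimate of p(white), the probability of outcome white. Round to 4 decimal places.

The posterior is Dirichlet(αᵢ + nᵢ) = Dirichlet(23, 23, 22).
For a Dirichlet(a₁,…,a_K) with all aᵢ > 1, the mode has j-th component (aⱼ − 1)/(Σaᵢ − K).
Here Σaᵢ = 68 and K = 3, so p(white) = (22 − 1)/(68 − 3) = 21/65 ≈ 0.3231.

MAP estimate of p(white) = 0.3231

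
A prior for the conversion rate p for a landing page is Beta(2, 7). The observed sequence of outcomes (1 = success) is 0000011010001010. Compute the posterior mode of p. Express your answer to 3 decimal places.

Prior: Beta(2, 7).
Data: 5 successes in 16 trials (from the sequence). The binomial likelihood contributes p^5(1−p)^11, so the posterior is Beta(2+5, 7+11) = Beta(7, 18).
For Beta(a, b) with a, b > 1 the mode is (a−1)/(a+b−2) = 6/23 ≈ 0.261.

p̂_MAP = 0.261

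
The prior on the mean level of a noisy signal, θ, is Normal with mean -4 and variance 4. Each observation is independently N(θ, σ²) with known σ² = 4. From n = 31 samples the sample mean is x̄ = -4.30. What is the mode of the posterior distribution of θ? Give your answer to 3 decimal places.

θ̂_MAP = -4.291

n = 31, x̄ = -4.30.
For a Normal prior and Normal likelihood with known variance, the posterior is Normal; its mode equals its mean, the precision-weighted average.
Prior precision 1/σ₀² = 1/4 = 0.25; data precision n/σ² = 31/4 = 7.75.
θ̂ = (0.25·(-4) + 7.75·(-4.3)) / (0.25 + 7.75) = (-34.325)/8 = -4.290625 ≈ -4.291.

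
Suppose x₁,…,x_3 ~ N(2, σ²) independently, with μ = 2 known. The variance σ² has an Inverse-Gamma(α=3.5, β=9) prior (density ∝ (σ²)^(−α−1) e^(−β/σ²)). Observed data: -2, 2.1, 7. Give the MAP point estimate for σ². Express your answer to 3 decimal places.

Sum of squared deviations about the known mean: SS = (-2−2)² + (2.1−2)² + (7−2)² = 41.01.
The Normal likelihood contributes (σ²)^(−n/2) exp(−SS/(2σ²)), so the posterior is Inverse-Gamma(α + n/2, β + SS/2) = Inverse-Gamma(5, 29.505).
The mode of Inverse-Gamma(a, b) is b/(a+1) = 29.505/6 ≈ 4.918.

σ̂²_MAP = 4.918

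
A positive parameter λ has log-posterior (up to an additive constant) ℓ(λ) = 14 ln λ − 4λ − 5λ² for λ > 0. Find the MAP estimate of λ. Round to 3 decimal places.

λ̂_MAP = 1.000

ℓ'(λ) = 14/λ − 4 − 10λ. Setting this to zero and multiplying by λ: 10λ² + 4λ − 14 = 0.
λ = (−4 + √(4² + 4·10·14)) / (2·10) = (−4 + √576) / 20 = (−4 + 24)/20 = 1.
ℓ''(λ) = −14/λ² − 10 < 0, confirming a maximum.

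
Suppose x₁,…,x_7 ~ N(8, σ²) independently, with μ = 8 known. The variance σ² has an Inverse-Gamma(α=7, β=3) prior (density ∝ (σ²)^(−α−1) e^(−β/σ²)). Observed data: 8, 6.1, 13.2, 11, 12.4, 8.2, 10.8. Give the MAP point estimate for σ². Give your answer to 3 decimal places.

Sum of squared deviations about the known mean: SS = (8−8)² + (6.1−8)² + (13.2−8)² + (11−8)² + (12.4−8)² + (8.2−8)² + (10.8−8)² = 66.89.
The Normal likelihood contributes (σ²)^(−n/2) exp(−SS/(2σ²)), so the posterior is Inverse-Gamma(α + n/2, β + SS/2) = Inverse-Gamma(10.5, 36.445).
The mode of Inverse-Gamma(a, b) is b/(a+1) = 36.445/11.5 ≈ 3.169.

σ̂²_MAP = 3.169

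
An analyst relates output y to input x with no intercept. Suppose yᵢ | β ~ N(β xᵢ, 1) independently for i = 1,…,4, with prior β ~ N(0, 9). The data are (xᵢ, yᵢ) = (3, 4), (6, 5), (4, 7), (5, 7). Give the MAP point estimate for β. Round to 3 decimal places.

log p(β | y) = −Σ(yᵢ − βxᵢ)²/(2·1) − β²/(2·9) + const.
Setting the derivative to zero: Σxᵢ(yᵢ − βxᵢ)/1 − β/9 = 0, so β = Σxᵢyᵢ / (Σxᵢ² + σ²/τ²).
Σxᵢyᵢ = 3·4 + 6·5 + 4·7 + 5·7 = 105; Σxᵢ² = 86; σ²/τ² = 1/9.
β̂_MAP = 105 / (86 + 1/9) = 105/(775/9) = 189/155 ≈ 1.219.

β̂_MAP = 1.219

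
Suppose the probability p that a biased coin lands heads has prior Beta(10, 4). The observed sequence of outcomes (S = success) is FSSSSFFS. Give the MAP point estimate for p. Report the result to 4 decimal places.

p̂_MAP = 0.7000

Prior: Beta(10, 4).
Data: 5 successes in 8 trials (from the sequence). The binomial likelihood contributes p^5(1−p)^3, so the posterior is Beta(10+5, 4+3) = Beta(15, 7).
For Beta(a, b) with a, b > 1 the mode is (a−1)/(a+b−2) = 14/20 ≈ 0.7000.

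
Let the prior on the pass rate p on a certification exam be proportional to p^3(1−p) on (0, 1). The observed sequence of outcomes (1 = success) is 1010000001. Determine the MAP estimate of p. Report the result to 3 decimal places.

p̂_MAP = 0.429

The prior density ∝ p^3(1−p)^1 is the kernel of Beta(4, 2).
Data: 3 successes in 10 trials (from the sequence). The binomial likelihood contributes p^3(1−p)^7, so the posterior is Beta(4+3, 2+7) = Beta(7, 9).
For Beta(a, b) with a, b > 1 the mode is (a−1)/(a+b−2) = 6/14 ≈ 0.429.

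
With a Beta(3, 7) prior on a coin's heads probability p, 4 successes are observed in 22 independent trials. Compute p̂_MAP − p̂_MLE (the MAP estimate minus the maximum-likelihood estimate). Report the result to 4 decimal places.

Posterior is Beta(7, 25); MAP = (7−1)/(32−2) = 6/30 ≈ 0.20000.
MLE ignores the prior: p̂_MLE = k/n = 4/22 ≈ 0.18182.
Difference = 6/30 − 4/22 = 1/55 ≈ 0.0182.

MAP − MLE = 0.0182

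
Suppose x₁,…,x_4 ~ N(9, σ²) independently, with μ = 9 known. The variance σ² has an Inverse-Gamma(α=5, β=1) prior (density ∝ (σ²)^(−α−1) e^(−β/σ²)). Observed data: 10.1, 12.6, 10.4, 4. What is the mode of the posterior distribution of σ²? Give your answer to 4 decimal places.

σ̂²_MAP = 2.6956

Sum of squared deviations about the known mean: SS = (10.1−9)² + (12.6−9)² + (10.4−9)² + (4−9)² = 41.13.
The Normal likelihood contributes (σ²)^(−n/2) exp(−SS/(2σ²)), so the posterior is Inverse-Gamma(α + n/2, β + SS/2) = Inverse-Gamma(7, 21.565).
The mode of Inverse-Gamma(a, b) is b/(a+1) = 21.565/8 ≈ 2.6956.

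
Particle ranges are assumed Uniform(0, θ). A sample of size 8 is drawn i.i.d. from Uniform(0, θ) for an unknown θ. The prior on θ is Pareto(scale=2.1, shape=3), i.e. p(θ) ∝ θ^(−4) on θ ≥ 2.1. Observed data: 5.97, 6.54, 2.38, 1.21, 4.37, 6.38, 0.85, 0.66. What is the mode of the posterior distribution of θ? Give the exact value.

The Uniform(0, θ) likelihood is θ^(−n) for θ ≥ max(xᵢ), zero otherwise. Here max(xᵢ) = 6.54.
Posterior ∝ θ^(−4) · θ^(−8) = θ^(−12) on θ ≥ max(2.1, 6.54) = 6.54.
This density is strictly decreasing in θ, so the posterior mode lies at the lower boundary of the support.

θ̂_MAP = 6.54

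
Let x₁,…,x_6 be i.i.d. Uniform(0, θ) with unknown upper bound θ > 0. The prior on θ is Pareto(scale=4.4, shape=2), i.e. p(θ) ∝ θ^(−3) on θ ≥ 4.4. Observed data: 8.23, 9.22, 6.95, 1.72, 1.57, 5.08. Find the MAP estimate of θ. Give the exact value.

θ̂_MAP = 9.22

The Uniform(0, θ) likelihood is θ^(−n) for θ ≥ max(xᵢ), zero otherwise. Here max(xᵢ) = 9.22.
Posterior ∝ θ^(−3) · θ^(−6) = θ^(−9) on θ ≥ max(4.4, 9.22) = 9.22.
This density is strictly decreasing in θ, so the posterior mode lies at the lower boundary of the support.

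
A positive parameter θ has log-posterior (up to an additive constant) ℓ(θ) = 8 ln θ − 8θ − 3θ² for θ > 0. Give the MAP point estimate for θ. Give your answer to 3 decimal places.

ℓ'(θ) = 8/θ − 8 − 6θ. Setting this to zero and multiplying by θ: 6θ² + 8θ − 8 = 0.
θ = (−8 + √(8² + 4·6·8)) / (2·6) = (−8 + √256) / 12 = (−8 + 16)/12 = 2/3.
ℓ''(θ) = −8/θ² − 6 < 0, confirming a maximum.

θ̂_MAP = 0.667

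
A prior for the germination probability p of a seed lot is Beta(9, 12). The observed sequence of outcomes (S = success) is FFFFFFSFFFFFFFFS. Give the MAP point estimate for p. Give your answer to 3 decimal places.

Prior: Beta(9, 12).
Data: 2 successes in 16 trials (from the sequence). The binomial likelihood contributes p^2(1−p)^14, so the posterior is Beta(9+2, 12+14) = Beta(11, 26).
For Beta(a, b) with a, b > 1 the mode is (a−1)/(a+b−2) = 10/35 ≈ 0.286.

p̂_MAP = 0.286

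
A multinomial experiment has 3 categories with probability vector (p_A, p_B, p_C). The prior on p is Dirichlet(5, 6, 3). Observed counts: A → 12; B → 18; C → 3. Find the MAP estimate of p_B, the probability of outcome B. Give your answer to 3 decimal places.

MAP estimate of p_B = 0.523

The posterior is Dirichlet(αᵢ + nᵢ) = Dirichlet(17, 24, 6).
For a Dirichlet(a₁,…,a_K) with all aᵢ > 1, the mode has j-th component (aⱼ − 1)/(Σaᵢ − K).
Here Σaᵢ = 47 and K = 3, so p_B = (24 − 1)/(47 − 3) = 23/44 ≈ 0.523.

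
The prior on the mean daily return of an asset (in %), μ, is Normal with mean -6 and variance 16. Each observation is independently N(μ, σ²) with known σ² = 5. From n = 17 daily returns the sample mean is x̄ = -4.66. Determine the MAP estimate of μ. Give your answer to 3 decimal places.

μ̂_MAP = -4.684

n = 17, x̄ = -4.66.
For a Normal prior and Normal likelihood with known variance, the posterior is Normal; its mode equals its mean, the precision-weighted average.
Prior precision 1/σ₀² = 1/16 = 0.0625; data precision n/σ² = 17/5 = 3.4.
μ̂ = (0.0625·(-6) + 3.4·(-4.66)) / (0.0625 + 3.4) = (-16.219)/3.4625 = -32438/6925 ≈ -4.684.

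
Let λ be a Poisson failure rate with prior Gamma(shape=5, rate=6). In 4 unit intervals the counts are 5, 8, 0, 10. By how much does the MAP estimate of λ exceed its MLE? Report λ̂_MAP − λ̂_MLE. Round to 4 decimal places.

Σxᵢ = 23. Posterior is Gamma(28, 10); MAP = (28−1)/10 = 27/10 ≈ 2.70000.
MLE = x̄ = 23/4 ≈ 5.75000.
Difference = 27/10 − 23/4 = -61/20 ≈ -3.0500.

MAP − MLE = -3.0500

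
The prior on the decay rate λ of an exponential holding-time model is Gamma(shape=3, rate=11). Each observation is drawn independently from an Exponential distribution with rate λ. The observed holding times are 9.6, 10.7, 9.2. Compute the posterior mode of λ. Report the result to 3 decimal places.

The Exponential(rate=λ) likelihood is ∝ λ^n e^(−λΣtᵢ). Here n = 3 and Σtᵢ = 9.6 + 10.7 + 9.2 = 29.5.
Posterior ∝ λ^2e^(−11λ) · λ^3e^(−29.5λ) = λ^5e^(−40.5λ), i.e. Gamma(6, 40.5).
Mode = (a−1)/b = 5/40.5 ≈ 0.123.

λ̂_MAP = 0.123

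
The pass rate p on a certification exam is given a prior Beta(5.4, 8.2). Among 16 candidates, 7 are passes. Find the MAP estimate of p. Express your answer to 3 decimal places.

Prior: Beta(5.4, 8.2).
Data: 7 successes in 16 trials. The binomial likelihood contributes p^7(1−p)^9, so the posterior is Beta(5.4+7, 8.2+9) = Beta(12.4, 17.2).
For Beta(a, b) with a, b > 1 the mode is (a−1)/(a+b−2) = 11.4/27.6 ≈ 0.413.

p̂_MAP = 0.413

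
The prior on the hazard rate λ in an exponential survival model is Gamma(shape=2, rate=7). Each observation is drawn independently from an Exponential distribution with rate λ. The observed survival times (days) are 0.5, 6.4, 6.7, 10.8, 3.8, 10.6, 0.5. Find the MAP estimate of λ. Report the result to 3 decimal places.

The Exponential(rate=λ) likelihood is ∝ λ^n e^(−λΣtᵢ). Here n = 7 and Σtᵢ = 0.5 + 6.4 + 6.7 + 10.8 + 3.8 + 10.6 + 0.5 = 39.3.
Posterior ∝ λe^(−7λ) · λ^7e^(−39.3λ) = λ^8e^(−46.3λ), i.e. Gamma(9, 46.3).
Mode = (a−1)/b = 8/46.3 ≈ 0.173.

λ̂_MAP = 0.173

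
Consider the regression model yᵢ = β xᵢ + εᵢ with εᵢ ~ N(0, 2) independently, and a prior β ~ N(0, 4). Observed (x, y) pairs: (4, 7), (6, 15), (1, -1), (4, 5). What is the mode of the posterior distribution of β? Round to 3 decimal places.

log p(β | y) = −Σ(yᵢ − βxᵢ)²/(2·2) − β²/(2·4) + const.
Setting the derivative to zero: Σxᵢ(yᵢ − βxᵢ)/2 − β/4 = 0, so β = Σxᵢyᵢ / (Σxᵢ² + σ²/τ²).
Σxᵢyᵢ = 4·7 + 6·15 + 1·(-1) + 4·5 = 137; Σxᵢ² = 69; σ²/τ² = 0.5.
β̂_MAP = 137 / (69 + 0.5) = 137/69.5 ≈ 1.971.

β̂_MAP = 1.971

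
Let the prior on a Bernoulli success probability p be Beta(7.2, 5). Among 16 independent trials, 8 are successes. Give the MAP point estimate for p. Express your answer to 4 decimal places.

Prior: Beta(7.2, 5).
Data: 8 successes in 16 trials. The binomial likelihood contributes p^8(1−p)^8, so the posterior is Beta(7.2+8, 5+8) = Beta(15.2, 13).
For Beta(a, b) with a, b > 1 the mode is (a−1)/(a+b−2) = 14.2/26.2 ≈ 0.5420.

p̂_MAP = 0.5420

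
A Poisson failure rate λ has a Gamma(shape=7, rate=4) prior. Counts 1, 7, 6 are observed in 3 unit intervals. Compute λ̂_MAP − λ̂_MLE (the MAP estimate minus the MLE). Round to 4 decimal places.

MAP − MLE = -1.8095

Σxᵢ = 14. Posterior is Gamma(21, 7); MAP = (21−1)/7 = 20/7 ≈ 2.85714.
MLE = x̄ = 14/3 ≈ 4.66667.
Difference = 20/7 − 14/3 = -38/21 ≈ -1.8095.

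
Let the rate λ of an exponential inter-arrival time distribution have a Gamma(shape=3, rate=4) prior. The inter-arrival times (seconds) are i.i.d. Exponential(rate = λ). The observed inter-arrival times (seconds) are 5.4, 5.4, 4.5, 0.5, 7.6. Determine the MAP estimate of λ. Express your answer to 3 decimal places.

The Exponential(rate=λ) likelihood is ∝ λ^n e^(−λΣtᵢ). Here n = 5 and Σtᵢ = 5.4 + 5.4 + 4.5 + 0.5 + 7.6 = 23.4.
Posterior ∝ λ^2e^(−4λ) · λ^5e^(−23.4λ) = λ^7e^(−27.4λ), i.e. Gamma(8, 27.4).
Mode = (a−1)/b = 7/27.4 ≈ 0.255.

λ̂_MAP = 0.255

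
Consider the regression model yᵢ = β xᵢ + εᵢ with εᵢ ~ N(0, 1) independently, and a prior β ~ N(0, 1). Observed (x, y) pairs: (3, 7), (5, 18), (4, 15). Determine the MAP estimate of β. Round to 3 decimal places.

log p(β | y) = −Σ(yᵢ − βxᵢ)²/(2·1) − β²/(2·1) + const.
Setting the derivative to zero: Σxᵢ(yᵢ − βxᵢ)/1 − β/1 = 0, so β = Σxᵢyᵢ / (Σxᵢ² + σ²/τ²).
Σxᵢyᵢ = 3·7 + 5·18 + 4·15 = 171; Σxᵢ² = 50; σ²/τ² = 1.
β̂_MAP = 171 / (50 + 1) = 171/51 ≈ 3.353.

β̂_MAP = 3.353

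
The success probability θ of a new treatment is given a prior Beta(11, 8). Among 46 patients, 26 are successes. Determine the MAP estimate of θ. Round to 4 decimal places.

θ̂_MAP = 0.5714

Prior: Beta(11, 8).
Data: 26 successes in 46 trials. The binomial likelihood contributes θ^26(1−θ)^20, so the posterior is Beta(11+26, 8+20) = Beta(37, 28).
For Beta(a, b) with a, b > 1 the mode is (a−1)/(a+b−2) = 36/63 ≈ 0.5714.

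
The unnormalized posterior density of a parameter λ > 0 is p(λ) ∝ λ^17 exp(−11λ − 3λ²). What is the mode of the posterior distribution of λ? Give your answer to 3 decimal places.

λ̂_MAP = 1.000

ℓ'(λ) = 17/λ − 11 − 6λ. Setting this to zero and multiplying by λ: 6λ² + 11λ − 17 = 0.
λ = (−11 + √(11² + 4·6·17)) / (2·6) = (−11 + √529) / 12 = (−11 + 23)/12 = 1.
ℓ''(λ) = −17/λ² − 6 < 0, confirming a maximum.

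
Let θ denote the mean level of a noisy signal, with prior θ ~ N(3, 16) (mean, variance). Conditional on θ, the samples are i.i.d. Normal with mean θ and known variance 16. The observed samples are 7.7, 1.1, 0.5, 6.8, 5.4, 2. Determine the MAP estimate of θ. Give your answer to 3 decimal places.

θ̂_MAP = 3.786

n = 6; x̄ = (7.7 + 1.1 + 0.5 + 6.8 + 5.4 + 2)/6 = 23.5/6 = 47/12 ≈ 3.9167.
For a Normal prior and Normal likelihood with known variance, the posterior is Normal; its mode equals its mean, the precision-weighted average.
Prior precision 1/σ₀² = 1/16 = 0.0625; data precision n/σ² = 6/16 = 0.375.
θ̂ = (0.0625·3 + 0.375·(47/12)) / (0.0625 + 0.375) = 1.65625/0.4375 = 53/14 ≈ 3.786.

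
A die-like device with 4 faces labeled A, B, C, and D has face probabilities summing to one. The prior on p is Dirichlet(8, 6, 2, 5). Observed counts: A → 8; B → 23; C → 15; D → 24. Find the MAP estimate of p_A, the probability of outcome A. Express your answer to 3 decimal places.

The posterior is Dirichlet(αᵢ + nᵢ) = Dirichlet(16, 29, 17, 29).
For a Dirichlet(a₁,…,a_K) with all aᵢ > 1, the mode has j-th component (aⱼ − 1)/(Σaᵢ − K).
Here Σaᵢ = 91 and K = 4, so p_A = (16 − 1)/(91 − 4) = 15/87 ≈ 0.172.

MAP estimate of p_A = 0.172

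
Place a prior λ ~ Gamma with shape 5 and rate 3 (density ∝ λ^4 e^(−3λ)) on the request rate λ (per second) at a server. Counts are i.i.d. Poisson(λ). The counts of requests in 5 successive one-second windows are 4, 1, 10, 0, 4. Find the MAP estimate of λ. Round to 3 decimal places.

λ̂_MAP = 2.875

Σxᵢ = 4+1+10+0+4 = 19, with n = 5.
Posterior ∝ λ^4e^(−3λ) · λ^19e^(−5λ) = λ^23e^(−8λ), i.e. Gamma(shape=24, rate=8).
The mode of a Gamma(a, b) with a ≥ 1 (shape–rate) is (a−1)/b = 23/8 ≈ 2.875.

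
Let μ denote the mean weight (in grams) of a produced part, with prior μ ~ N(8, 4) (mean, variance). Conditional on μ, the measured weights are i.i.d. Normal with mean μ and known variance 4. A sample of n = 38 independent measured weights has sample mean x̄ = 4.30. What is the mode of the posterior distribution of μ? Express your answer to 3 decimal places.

μ̂_MAP = 4.395

n = 38, x̄ = 4.30.
For a Normal prior and Normal likelihood with known variance, the posterior is Normal; its mode equals its mean, the precision-weighted average.
Prior precision 1/σ₀² = 1/4 = 0.25; data precision n/σ² = 38/4 = 9.5.
μ̂ = (0.25·8 + 9.5·4.3) / (0.25 + 9.5) = 42.85/9.75 = 857/195 ≈ 4.395.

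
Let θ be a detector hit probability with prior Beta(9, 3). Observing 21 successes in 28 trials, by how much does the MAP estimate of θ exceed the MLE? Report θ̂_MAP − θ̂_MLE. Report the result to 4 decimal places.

MAP − MLE = 0.0132

Posterior is Beta(30, 10); MAP = (30−1)/(40−2) = 29/38 ≈ 0.76316.
MLE ignores the prior: θ̂_MLE = k/n = 21/28 ≈ 0.75000.
Difference = 29/38 − 21/28 = 1/76 ≈ 0.0132.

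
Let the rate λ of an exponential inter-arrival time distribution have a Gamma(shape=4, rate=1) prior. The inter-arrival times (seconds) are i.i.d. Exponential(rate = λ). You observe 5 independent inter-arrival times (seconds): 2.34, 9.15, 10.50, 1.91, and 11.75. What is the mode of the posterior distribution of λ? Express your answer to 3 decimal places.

The Exponential(rate=λ) likelihood is ∝ λ^n e^(−λΣtᵢ). Here n = 5 and Σtᵢ = 2.34 + 9.15 + 10.50 + 1.91 + 11.75 = 35.65.
Posterior ∝ λ^3e^(−1λ) · λ^5e^(−35.65λ) = λ^8e^(−36.65λ), i.e. Gamma(9, 36.65).
Mode = (a−1)/b = 8/36.65 ≈ 0.218.

λ̂_MAP = 0.218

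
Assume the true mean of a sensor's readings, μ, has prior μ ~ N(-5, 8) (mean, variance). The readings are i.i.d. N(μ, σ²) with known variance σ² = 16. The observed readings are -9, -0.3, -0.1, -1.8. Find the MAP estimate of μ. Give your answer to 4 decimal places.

n = 4; x̄ = ((-9) + (-0.3) + (-0.1) + (-1.8))/4 = -11.2/4 = -2.8.
For a Normal prior and Normal likelihood with known variance, the posterior is Normal; its mode equals its mean, the precision-weighted average.
Prior precision 1/σ₀² = 1/8 = 0.125; data precision n/σ² = 4/16 = 0.25.
μ̂ = (0.125·(-5) + 0.25·(-2.8)) / (0.125 + 0.25) = (-1.325)/0.375 = -53/15 ≈ -3.5333.

μ̂_MAP = -3.5333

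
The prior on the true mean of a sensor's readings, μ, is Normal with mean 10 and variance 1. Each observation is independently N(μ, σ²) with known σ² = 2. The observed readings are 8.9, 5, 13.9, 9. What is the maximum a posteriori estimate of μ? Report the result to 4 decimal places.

μ̂_MAP = 9.4667

n = 4; x̄ = (8.9 + 5 + 13.9 + 9)/4 = 36.8/4 = 9.2.
For a Normal prior and Normal likelihood with known variance, the posterior is Normal; its mode equals its mean, the precision-weighted average.
Prior precision 1/σ₀² = 1/1 = 1; data precision n/σ² = 4/2 = 2.
μ̂ = (1·10 + 2·9.2) / (1 + 2) = 28.4/3 = 142/15 ≈ 9.4667.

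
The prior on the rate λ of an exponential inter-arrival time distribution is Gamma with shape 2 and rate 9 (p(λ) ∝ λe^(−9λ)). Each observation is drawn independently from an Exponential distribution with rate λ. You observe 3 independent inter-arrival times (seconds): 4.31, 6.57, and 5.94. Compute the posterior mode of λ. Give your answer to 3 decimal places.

The Exponential(rate=λ) likelihood is ∝ λ^n e^(−λΣtᵢ). Here n = 3 and Σtᵢ = 4.31 + 6.57 + 5.94 = 16.82.
Posterior ∝ λe^(−9λ) · λ^3e^(−16.82λ) = λ^4e^(−25.82λ), i.e. Gamma(5, 25.82).
Mode = (a−1)/b = 4/25.82 ≈ 0.155.

λ̂_MAP = 0.155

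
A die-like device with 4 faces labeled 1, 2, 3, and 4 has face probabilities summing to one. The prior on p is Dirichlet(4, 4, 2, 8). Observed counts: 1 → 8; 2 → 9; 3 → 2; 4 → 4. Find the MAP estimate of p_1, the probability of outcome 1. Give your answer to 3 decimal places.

The posterior is Dirichlet(αᵢ + nᵢ) = Dirichlet(12, 13, 4, 12).
For a Dirichlet(a₁,…,a_K) with all aᵢ > 1, the mode has j-th component (aⱼ − 1)/(Σaᵢ − K).
Here Σaᵢ = 41 and K = 4, so p_1 = (12 − 1)/(41 − 4) = 11/37 ≈ 0.297.

MAP estimate: 0.297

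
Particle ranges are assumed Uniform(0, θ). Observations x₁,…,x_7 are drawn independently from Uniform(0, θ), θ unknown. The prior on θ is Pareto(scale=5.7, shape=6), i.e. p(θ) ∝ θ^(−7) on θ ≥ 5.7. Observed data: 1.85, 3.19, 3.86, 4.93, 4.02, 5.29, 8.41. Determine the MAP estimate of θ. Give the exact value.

θ̂_MAP = 8.41

The Uniform(0, θ) likelihood is θ^(−n) for θ ≥ max(xᵢ), zero otherwise. Here max(xᵢ) = 8.41.
Posterior ∝ θ^(−7) · θ^(−7) = θ^(−14) on θ ≥ max(5.7, 8.41) = 8.41.
This density is strictly decreasing in θ, so the posterior mode lies at the lower boundary of the support.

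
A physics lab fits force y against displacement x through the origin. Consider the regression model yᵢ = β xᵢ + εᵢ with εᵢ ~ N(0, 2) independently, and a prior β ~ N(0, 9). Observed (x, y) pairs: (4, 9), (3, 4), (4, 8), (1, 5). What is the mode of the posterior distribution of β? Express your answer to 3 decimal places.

log p(β | y) = −Σ(yᵢ − βxᵢ)²/(2·2) − β²/(2·9) + const.
Setting the derivative to zero: Σxᵢ(yᵢ − βxᵢ)/2 − β/9 = 0, so β = Σxᵢyᵢ / (Σxᵢ² + σ²/τ²).
Σxᵢyᵢ = 4·9 + 3·4 + 4·8 + 1·5 = 85; Σxᵢ² = 42; σ²/τ² = 2/9.
β̂_MAP = 85 / (42 + 2/9) = 85/(380/9) = 153/76 ≈ 2.013.

β̂_MAP = 2.013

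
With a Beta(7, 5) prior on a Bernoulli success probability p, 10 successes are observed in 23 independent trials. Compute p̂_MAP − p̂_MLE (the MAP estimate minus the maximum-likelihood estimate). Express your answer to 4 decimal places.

Posterior is Beta(17, 18); MAP = (17−1)/(35−2) = 16/33 ≈ 0.48485.
MLE ignores the prior: p̂_MLE = k/n = 10/23 ≈ 0.43478.
Difference = 16/33 − 10/23 = 38/759 ≈ 0.0501.

MAP − MLE = 0.0501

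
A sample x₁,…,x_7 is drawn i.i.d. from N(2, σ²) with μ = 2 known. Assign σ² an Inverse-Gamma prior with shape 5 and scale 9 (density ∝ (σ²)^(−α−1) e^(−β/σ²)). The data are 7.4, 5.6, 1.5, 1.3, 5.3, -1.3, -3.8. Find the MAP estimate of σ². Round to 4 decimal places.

Sum of squared deviations about the known mean: SS = (7.4−2)² + (5.6−2)² + (1.5−2)² + (1.3−2)² + (5.3−2)² + (-1.3−2)² + (-3.8−2)² = 98.28.
The Normal likelihood contributes (σ²)^(−n/2) exp(−SS/(2σ²)), so the posterior is Inverse-Gamma(α + n/2, β + SS/2) = Inverse-Gamma(8.5, 58.14).
The mode of Inverse-Gamma(a, b) is b/(a+1) = 58.14/9.5 ≈ 6.1200.

σ̂²_MAP = 6.1200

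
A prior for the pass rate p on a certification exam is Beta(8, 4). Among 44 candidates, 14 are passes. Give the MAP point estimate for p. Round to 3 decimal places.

p̂_MAP = 0.389

Prior: Beta(8, 4).
Data: 14 successes in 44 trials. The binomial likelihood contributes p^14(1−p)^30, so the posterior is Beta(8+14, 4+30) = Beta(22, 34).
For Beta(a, b) with a, b > 1 the mode is (a−1)/(a+b−2) = 21/54 ≈ 0.389.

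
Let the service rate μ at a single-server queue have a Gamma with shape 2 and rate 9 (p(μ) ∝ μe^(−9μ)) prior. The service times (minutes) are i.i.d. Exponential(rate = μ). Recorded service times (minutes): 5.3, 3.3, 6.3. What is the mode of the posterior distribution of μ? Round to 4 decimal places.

μ̂_MAP = 0.1674

The Exponential(rate=μ) likelihood is ∝ μ^n e^(−μΣtᵢ). Here n = 3 and Σtᵢ = 5.3 + 3.3 + 6.3 = 14.9.
Posterior ∝ μe^(−9μ) · μ^3e^(−14.9μ) = μ^4e^(−23.9μ), i.e. Gamma(5, 23.9).
Mode = (a−1)/b = 4/23.9 ≈ 0.1674.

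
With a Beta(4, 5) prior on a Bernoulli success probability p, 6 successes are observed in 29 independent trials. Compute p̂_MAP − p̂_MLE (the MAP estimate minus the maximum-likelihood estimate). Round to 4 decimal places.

MAP − MLE = 0.0431

Posterior is Beta(10, 28); MAP = (10−1)/(38−2) = 9/36 ≈ 0.25000.
MLE ignores the prior: p̂_MLE = k/n = 6/29 ≈ 0.20690.
Difference = 9/36 − 6/29 = 5/116 ≈ 0.0431.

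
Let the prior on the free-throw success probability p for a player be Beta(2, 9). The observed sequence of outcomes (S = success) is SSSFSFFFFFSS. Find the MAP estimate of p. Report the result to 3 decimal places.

p̂_MAP = 0.333

Prior: Beta(2, 9).
Data: 6 successes in 12 trials (from the sequence). The binomial likelihood contributes p^6(1−p)^6, so the posterior is Beta(2+6, 9+6) = Beta(8, 15).
For Beta(a, b) with a, b > 1 the mode is (a−1)/(a+b−2) = 7/21 ≈ 0.333.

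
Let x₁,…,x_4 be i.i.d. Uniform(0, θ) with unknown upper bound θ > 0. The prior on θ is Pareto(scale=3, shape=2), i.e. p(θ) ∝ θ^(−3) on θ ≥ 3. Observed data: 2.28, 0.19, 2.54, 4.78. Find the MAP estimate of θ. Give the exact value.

The Uniform(0, θ) likelihood is θ^(−n) for θ ≥ max(xᵢ), zero otherwise. Here max(xᵢ) = 4.78.
Posterior ∝ θ^(−3) · θ^(−4) = θ^(−7) on θ ≥ max(3, 4.78) = 4.78.
This density is strictly decreasing in θ, so the posterior mode lies at the lower boundary of the support.

θ̂_MAP = 4.78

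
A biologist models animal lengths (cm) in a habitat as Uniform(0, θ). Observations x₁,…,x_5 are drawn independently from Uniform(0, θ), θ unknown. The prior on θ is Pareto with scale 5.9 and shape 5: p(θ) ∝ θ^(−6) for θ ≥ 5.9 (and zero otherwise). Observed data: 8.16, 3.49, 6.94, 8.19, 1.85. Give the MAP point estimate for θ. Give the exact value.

θ̂_MAP = 8.19

The Uniform(0, θ) likelihood is θ^(−n) for θ ≥ max(xᵢ), zero otherwise. Here max(xᵢ) = 8.19.
Posterior ∝ θ^(−6) · θ^(−5) = θ^(−11) on θ ≥ max(5.9, 8.19) = 8.19.
This density is strictly decreasing in θ, so the posterior mode lies at the lower boundary of the support.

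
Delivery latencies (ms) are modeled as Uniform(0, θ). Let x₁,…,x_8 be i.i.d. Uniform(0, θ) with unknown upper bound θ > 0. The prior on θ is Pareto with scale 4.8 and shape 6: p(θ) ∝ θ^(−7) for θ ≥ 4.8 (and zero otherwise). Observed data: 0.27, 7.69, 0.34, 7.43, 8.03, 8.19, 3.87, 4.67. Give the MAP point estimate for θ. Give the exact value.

The Uniform(0, θ) likelihood is θ^(−n) for θ ≥ max(xᵢ), zero otherwise. Here max(xᵢ) = 8.19.
Posterior ∝ θ^(−7) · θ^(−8) = θ^(−15) on θ ≥ max(4.8, 8.19) = 8.19.
This density is strictly decreasing in θ, so the posterior mode lies at the lower boundary of the support.

θ̂_MAP = 8.19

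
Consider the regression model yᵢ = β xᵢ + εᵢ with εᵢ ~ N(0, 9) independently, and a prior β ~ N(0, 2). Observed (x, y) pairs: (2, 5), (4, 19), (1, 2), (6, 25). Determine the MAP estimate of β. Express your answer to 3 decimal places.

log p(β | y) = −Σ(yᵢ − βxᵢ)²/(2·9) − β²/(2·2) + const.
Setting the derivative to zero: Σxᵢ(yᵢ − βxᵢ)/9 − β/2 = 0, so β = Σxᵢyᵢ / (Σxᵢ² + σ²/τ²).
Σxᵢyᵢ = 2·5 + 4·19 + 1·2 + 6·25 = 238; Σxᵢ² = 57; σ²/τ² = 4.5.
β̂_MAP = 238 / (57 + 4.5) = 238/61.5 ≈ 3.870.

β̂_MAP = 3.870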